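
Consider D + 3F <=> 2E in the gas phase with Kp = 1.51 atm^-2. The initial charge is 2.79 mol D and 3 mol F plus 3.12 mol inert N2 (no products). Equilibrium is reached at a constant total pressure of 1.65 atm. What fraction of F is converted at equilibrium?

Take 3 mol F as basis and let X be its fractional conversion, so ξ = X.
At extent ξ: n_D = 2.79 − X; n_F = 3 − 3X; n_E = 2X; n_I = 3.12 (inert).
Summing: n_T = 8.91 − 2X.
Mole fractions y_i = n_i/n_T; Kp = p_E^2 / (p_D p_F^3) with p_i = y_i·P.
Equating to 1.51 atm^-2 and solving on 0 < X < 1: X = 0.431.

X = 0.431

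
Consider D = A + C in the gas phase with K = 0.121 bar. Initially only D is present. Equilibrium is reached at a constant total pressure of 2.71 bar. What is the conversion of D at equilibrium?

X = 0.207

Basis: 1 mol D initially; let X = conversion of D. Extent ξ = X.
At extent ξ: n_D = 1 − X; n_A = X; n_C = X.
Total moles n_T = 1 + X.
With p_i = (n_i/n_T)P, K = p_A p_C / (p_D).
Substituting and setting equal to 0.121 bar gives a polynomial in X; the root in (0,1) is X = 0.207.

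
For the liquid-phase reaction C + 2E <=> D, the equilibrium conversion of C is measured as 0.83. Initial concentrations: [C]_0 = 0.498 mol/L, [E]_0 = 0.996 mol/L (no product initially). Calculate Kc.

Kc = 170 (mol/L)^-2

Let X = conversion of C.
Concentrations: [C] = 0.498 − 0.498X; [E] = 0.996 − 0.996X; [D] = 0.498X.
At X = 0.83: [C] = 0.0847, [E] = 0.169, [D] = 0.413.
Kc = [D] / ([C] [E]^2) = 170 (mol/L)^-2.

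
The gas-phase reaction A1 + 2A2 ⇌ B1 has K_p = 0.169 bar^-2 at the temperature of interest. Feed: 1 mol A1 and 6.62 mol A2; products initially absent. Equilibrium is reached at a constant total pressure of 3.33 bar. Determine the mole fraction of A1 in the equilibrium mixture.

Let X = conversion of A1 (basis 1 mol A1); extent of reaction ξ = X.
Moles: n_A1 = 1 − X; n_A2 = 6.62 − 2X; n_B1 = X.
Summing: n_T = 7.62 − 2X.
Mole fractions y_i = n_i/n_T; K_p = p_B1 / (p_A1 p_A2^2) with p_i = y_i·P.
Substituting and setting equal to 0.169 bar^-2 gives a polynomial in X; the root in (0,1) is X = 0.573.
Then n_A1 = 0.427, n_T = 6.47, so y_A1 = 0.066.

y_A1 = 0.066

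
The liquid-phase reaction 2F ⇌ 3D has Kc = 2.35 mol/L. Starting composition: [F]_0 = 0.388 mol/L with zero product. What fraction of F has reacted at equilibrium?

X = 0.628

Let X = conversion of F; extent ξ = 0.388X/2 mol/L.
Concentrations: [F] = 0.388 − 0.388X; [D] = 0.582X.
Kc = [D]^3 / ([F]^2).
Setting equal to 2.35 and solving for X on (0,1) gives X = 0.628.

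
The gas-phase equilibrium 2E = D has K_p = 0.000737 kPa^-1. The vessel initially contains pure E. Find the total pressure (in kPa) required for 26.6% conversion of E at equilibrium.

Basis: 1 mol E initially; let X = conversion of E. Extent ξ = 0.5X.
Mole table: n_E = 1 − X; n_D = 0.5X.
n_T = Σnᵢ = 1 − 0.5X.
K_p = p_D / (p_E^2) with p_i = (n_i/n_T)·P.
At X = 0.266: the mole-fraction product g(X) = Π y_i^ν_i = 0.214. Since K_p = g(X)·P^{-1}, P = (g/K_p)^(1/1) = (0.214/0.000737)^(1/1) = 290 kPa.

P = 290 kPa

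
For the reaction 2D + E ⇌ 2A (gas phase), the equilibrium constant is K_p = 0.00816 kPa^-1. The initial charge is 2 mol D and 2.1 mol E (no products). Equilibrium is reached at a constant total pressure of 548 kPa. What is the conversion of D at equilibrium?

Let X = conversion of D (basis 2 mol D); extent of reaction ξ = X.
At extent ξ: n_D = 2 − 2X; n_E = 2.1 − X; n_A = 2X.
Summing: n_T = 4.1 − X.
Mole fractions y_i = n_i/n_T; K_p = p_A^2 / (p_D^2 p_E) with p_i = y_i·P.
Substituting and setting equal to 0.00816 kPa^-1 gives a polynomial in X; the root in (0,1) is X = 0.581.

X = 0.581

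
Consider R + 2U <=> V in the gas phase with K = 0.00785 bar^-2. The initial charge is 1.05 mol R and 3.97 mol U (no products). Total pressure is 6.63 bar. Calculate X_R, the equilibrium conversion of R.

X = 0.172

Basis: 1.05 mol R initially; let X = conversion of R. Extent ξ = 1.05X.
Mole table: n_R = 1.05 − 1.05X; n_U = 3.97 − 2.1X; n_V = 1.05X.
Total moles n_T = 5.02 − 2.1X.
y_i = n_i/n_T, p_i = y_i·P. K = p_V / (p_R p_U^2).
This yields a degree-3 equation in X; solving on (0,1), X = 0.172.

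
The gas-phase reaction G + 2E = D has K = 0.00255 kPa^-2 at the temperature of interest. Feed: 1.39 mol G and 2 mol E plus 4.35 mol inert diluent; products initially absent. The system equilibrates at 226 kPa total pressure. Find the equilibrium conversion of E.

X = 0.715

Take 2 mol E as basis and let X be its fractional conversion, so ξ = X.
At extent ξ: n_G = 1.39 − X; n_E = 2 − 2X; n_D = X; n_I = 4.35 (inert).
Summing: n_T = 7.74 − 2X.
y_i = n_i/n_T, p_i = y_i·P. K = p_D / (p_G p_E^2).
This yields a degree-3 equation in X; solving on (0,1), X = 0.715.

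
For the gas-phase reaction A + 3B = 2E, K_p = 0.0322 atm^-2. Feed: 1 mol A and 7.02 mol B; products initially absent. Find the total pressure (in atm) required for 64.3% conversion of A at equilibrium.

P = 7.03 atm

Basis: 1 mol A initially; let X = conversion of A. Extent ξ = X.
Species balance: n_A = 1 − X; n_B = 7.02 − 3X; n_E = 2X.
n_T = Σnᵢ = 8.02 − 2X.
K_p = p_E^2 / (p_A p_B^3) with p_i = (n_i/n_T)·P.
At X = 0.643: the mole-fraction product g(X) = Π y_i^ν_i = 1.592. Since K_p = g(X)·P^{-2}, P = (g/K_p)^(1/2) = (1.592/0.0322)^(1/2) = 7.03 atm.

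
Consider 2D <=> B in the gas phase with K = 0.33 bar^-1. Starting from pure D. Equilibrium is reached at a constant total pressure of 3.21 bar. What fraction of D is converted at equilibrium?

Take 1 mol D as basis and let X be its fractional conversion, so ξ = 0.5X.
Mole table: n_D = 1 − X; n_B = 0.5X.
Summing: n_T = 1 − 0.5X.
Mole fractions y_i = n_i/n_T; K = p_B / (p_D^2) with p_i = y_i·P.
Substituting and setting equal to 0.33 bar^-1 gives a polynomial in X; the root in (0,1) is X = 0.563.

X = 0.563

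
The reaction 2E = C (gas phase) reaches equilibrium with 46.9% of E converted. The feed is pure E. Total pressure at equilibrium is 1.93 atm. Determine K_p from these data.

Let X = conversion of E (basis 1 mol E); extent of reaction ξ = 0.5X.
Moles: n_E = 1 − X; n_C = 0.5X.
Summing: n_T = 1 − 0.5X.
At X = 0.469: n_E = 0.531, n_C = 0.234, n_T = 0.766.
p_i = (n_i/n_T)·P. K_p = p_C / (p_E^2) = 0.33 atm^-1.

K_p = 0.33 atm^-1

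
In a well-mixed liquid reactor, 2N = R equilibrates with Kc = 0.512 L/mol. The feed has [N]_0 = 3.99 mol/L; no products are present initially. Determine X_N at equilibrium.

Let X = conversion of N; extent ξ = 3.99X/2 mol/L.
Concentrations: [N] = 3.99 − 3.99X; [R] = 2X.
Kc = [R] / ([N]^2).
This equals 0.512 at X = 0.613 (the root in 0 < X < 1).

X = 0.613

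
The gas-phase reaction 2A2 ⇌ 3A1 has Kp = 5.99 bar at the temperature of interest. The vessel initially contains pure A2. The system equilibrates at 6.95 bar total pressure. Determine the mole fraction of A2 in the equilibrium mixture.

Let X = conversion of A2 (basis 1 mol A2); extent of reaction ξ = 0.5X.
Moles: n_A2 = 1 − X; n_A1 = 1.5X.
Summing: n_T = 1 + 0.5X.
y_i = n_i/n_T, p_i = y_i·P. Kp = p_A1^3 / (p_A2^2).
This yields a degree-3 equation in X; solving on (0,1), X = 0.454.
Then n_A2 = 0.546, n_T = 1.23, so y_A2 = 0.445.

y_A2 = 0.445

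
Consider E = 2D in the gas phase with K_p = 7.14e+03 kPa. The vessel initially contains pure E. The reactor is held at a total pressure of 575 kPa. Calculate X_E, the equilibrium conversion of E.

Basis: 1 mol E initially; let X = conversion of E. Extent ξ = X.
Moles: n_E = 1 − X; n_D = 2X.
n_T = Σnᵢ = 1 + X.
Mole fractions y_i = n_i/n_T; K_p = p_D^2 / (p_E) with p_i = y_i·P.
Equating to 7.14e+03 kPa and solving on 0 < X < 1: X = 0.870.

X = 0.870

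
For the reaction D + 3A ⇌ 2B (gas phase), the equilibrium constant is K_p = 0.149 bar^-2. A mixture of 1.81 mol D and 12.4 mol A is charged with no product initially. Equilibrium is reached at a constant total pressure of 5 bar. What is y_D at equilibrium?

y_D = 0.039

Basis: 1.81 mol D initially; let X = conversion of D. Extent ξ = 1.81X.
Species balance: n_D = 1.81 − 1.81X; n_A = 12.4 − 5.43X; n_B = 3.62X.
Summing: n_T = 14.2 − 3.62X.
With p_i = (n_i/n_T)P, K_p = p_B^2 / (p_D p_A^3).
Equating to 0.149 bar^-2 and solving on 0 < X < 1: X = 0.750.
Then n_D = 0.453, n_T = 11.5, so y_D = 0.039.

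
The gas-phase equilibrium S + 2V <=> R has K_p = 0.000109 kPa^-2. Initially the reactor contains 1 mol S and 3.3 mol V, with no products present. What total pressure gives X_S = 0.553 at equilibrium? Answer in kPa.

Let X = conversion of S (basis 1 mol S); extent of reaction ξ = X.
At extent ξ: n_S = 1 − X; n_V = 3.3 − 2X; n_R = X.
Total moles n_T = 4.3 − 2X.
K_p = p_R / (p_S p_V^2) with p_i = (n_i/n_T)·P.
At X = 0.553: the mole-fraction product g(X) = Π y_i^ν_i = 2.622. Since K_p = g(X)·P^{-2}, P = (g/K_p)^(1/2) = (2.622/0.000109)^(1/2) = 155 kPa.

P = 155 kPa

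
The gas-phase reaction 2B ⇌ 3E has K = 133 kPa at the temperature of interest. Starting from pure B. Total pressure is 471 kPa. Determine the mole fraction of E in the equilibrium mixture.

Let X = conversion of B (basis 1 mol B); extent of reaction ξ = 0.5X.
Mole table: n_B = 1 − X; n_E = 1.5X.
n_T = Σnᵢ = 1 + 0.5X.
With p_i = (n_i/n_T)P, K = p_E^3 / (p_B^2).
This yields a degree-3 equation in X; solving on (0,1), X = 0.347.
Then n_E = 0.521, n_T = 1.17, so y_E = 0.444.

y_E = 0.444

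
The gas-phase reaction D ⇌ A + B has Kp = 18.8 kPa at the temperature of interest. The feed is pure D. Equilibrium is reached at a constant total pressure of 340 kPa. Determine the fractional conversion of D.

Basis: 1 mol D initially; let X = conversion of D. Extent ξ = X.
Mole table: n_D = 1 − X; n_A = X; n_B = X.
Summing: n_T = 1 + X.
With p_i = (n_i/n_T)P, Kp = p_A p_B / (p_D).
Equating to 18.8 kPa and solving on 0 < X < 1: X = 0.229.

X = 0.229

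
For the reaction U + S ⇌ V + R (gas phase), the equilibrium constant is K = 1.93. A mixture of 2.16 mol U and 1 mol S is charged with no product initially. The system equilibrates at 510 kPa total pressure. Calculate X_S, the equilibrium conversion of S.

Basis: 1 mol S initially; let X = conversion of S. Extent ξ = X.
At extent ξ: n_U = 2.16 − X; n_S = 1 − X; n_V = X; n_R = X.
n_T stays at 3.16 (no change in mole number).
Mole fractions y_i = n_i/n_T; K = p_V p_R / (p_U p_S) with p_i = y_i·P.
Equating to 1.93 and solving on 0 < X < 1: X = 0.775.

X = 0.775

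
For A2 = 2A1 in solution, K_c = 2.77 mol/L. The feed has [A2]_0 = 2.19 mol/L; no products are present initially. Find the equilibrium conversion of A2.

Let X = conversion of A2; extent ξ = 2.19·X mol/L.
Concentrations: [A2] = 2.19 − 2.19X; [A1] = 4.38X.
K_c = [A1]^2 / ([A2]).
Solving K_c = 2.77 for X ∈ (0,1): X = 0.426.

X = 0.426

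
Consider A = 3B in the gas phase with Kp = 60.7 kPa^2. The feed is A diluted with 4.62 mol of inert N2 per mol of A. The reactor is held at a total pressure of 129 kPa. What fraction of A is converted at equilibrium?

Take 1 mol A as basis and let X be its fractional conversion, so ξ = X.
Moles: n_A = 1 − X; n_B = 3X; n_I = 4.62 (inert).
n_T = Σnᵢ = 5.62 + 2X.
y_i = n_i/n_T, p_i = y_i·P. Kp = p_B^3 / (p_A).
Setting this equal to 60.7 kPa^2 and taking the physical root (0 < X < 1) gives X = 0.159.

X = 0.159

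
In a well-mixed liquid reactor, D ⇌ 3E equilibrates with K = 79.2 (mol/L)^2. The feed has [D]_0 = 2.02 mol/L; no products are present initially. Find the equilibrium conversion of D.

Let X = conversion of D; extent ξ = 2.02·X mol/L.
Concentrations: [D] = 2.02 − 2.02X; [E] = 6.06X.
K = [E]^3 / ([D]).
Solving K = 79.2 for X ∈ (0,1): X = 0.638.

X = 0.638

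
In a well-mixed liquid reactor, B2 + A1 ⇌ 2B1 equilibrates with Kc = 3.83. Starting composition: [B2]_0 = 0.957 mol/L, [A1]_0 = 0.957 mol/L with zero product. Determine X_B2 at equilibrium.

Let X = conversion of B2; extent ξ = 0.957·X mol/L.
Concentrations: [B2] = 0.957 − 0.957X; [A1] = 0.957 − 0.957X; [B1] = 1.91X.
Kc = [B1]^2 / ([B2] [A1]).
Setting equal to 3.83 and solving for X on (0,1) gives X = 0.495.

X = 0.495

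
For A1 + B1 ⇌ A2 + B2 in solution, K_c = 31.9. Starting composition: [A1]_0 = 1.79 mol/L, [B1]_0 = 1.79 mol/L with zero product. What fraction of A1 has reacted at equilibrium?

Let X = conversion of A1; extent ξ = 1.79·X mol/L.
Concentrations: [A1] = 1.79 − 1.79X; [B1] = 1.79 − 1.79X; [A2] = 1.79X; [B2] = 1.79X.
K_c = [A2] [B2] / ([A1] [B1]).
Setting equal to 31.9 and solving for X on (0,1) gives X = 0.850.

X = 0.850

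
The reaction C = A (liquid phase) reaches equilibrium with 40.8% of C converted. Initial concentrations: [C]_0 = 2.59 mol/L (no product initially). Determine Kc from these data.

Let X = conversion of C.
Concentrations: [C] = 2.59 − 2.59X; [A] = 2.59X.
At X = 0.408: [C] = 1.53, [A] = 1.06.
Kc = [A] / ([C]) = 0.689.

Kc = 0.689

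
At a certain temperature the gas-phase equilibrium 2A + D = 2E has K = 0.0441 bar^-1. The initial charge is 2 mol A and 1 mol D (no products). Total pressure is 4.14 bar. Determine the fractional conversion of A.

X = 0.187

Let X = conversion of A (basis 2 mol A); extent of reaction ξ = X.
At extent ξ: n_A = 2 − 2X; n_D = 1 − X; n_E = 2X.
Summing: n_T = 3 − X.
Mole fractions y_i = n_i/n_T; K = p_E^2 / (p_A^2 p_D) with p_i = y_i·P.
Equating to 0.0441 bar^-1 and solving on 0 < X < 1: X = 0.187.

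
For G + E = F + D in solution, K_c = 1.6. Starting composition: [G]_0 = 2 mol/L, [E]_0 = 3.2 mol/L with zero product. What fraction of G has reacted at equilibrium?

X = 0.683

Let X = conversion of G; extent ξ = 2·X mol/L.
Concentrations: [G] = 2 − 2X; [E] = 3.2 − 2X; [F] = 2X; [D] = 2X.
K_c = [F] [D] / ([G] [E]).
Equating to 1.6: the physical root is X = 0.683.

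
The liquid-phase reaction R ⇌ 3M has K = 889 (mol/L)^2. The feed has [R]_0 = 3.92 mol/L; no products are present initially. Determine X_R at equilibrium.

X = 0.779

Let X = conversion of R; extent ξ = 3.92·X mol/L.
Concentrations: [R] = 3.92 − 3.92X; [M] = 11.8X.
K = [M]^3 / ([R]).
Setting equal to 889 and solving for X on (0,1) gives X = 0.779.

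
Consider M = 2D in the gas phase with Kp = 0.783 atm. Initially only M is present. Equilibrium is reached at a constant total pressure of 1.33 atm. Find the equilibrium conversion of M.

X = 0.358

Let X = conversion of M (basis 1 mol M); extent of reaction ξ = X.
Mole table: n_M = 1 − X; n_D = 2X.
Summing: n_T = 1 + X.
Mole fractions y_i = n_i/n_T; Kp = p_D^2 / (p_M) with p_i = y_i·P.
Substituting and setting equal to 0.783 atm gives a polynomial in X; the root in (0,1) is X = 0.358.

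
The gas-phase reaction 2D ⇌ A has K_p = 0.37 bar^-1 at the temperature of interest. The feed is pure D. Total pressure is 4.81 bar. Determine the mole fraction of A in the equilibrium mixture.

y_A = 0.480

Let X = conversion of D (basis 1 mol D); extent of reaction ξ = 0.5X.
Mole table: n_D = 1 − X; n_A = 0.5X.
Summing: n_T = 1 − 0.5X.
With p_i = (n_i/n_T)P, K_p = p_A / (p_D^2).
Equating to 0.37 bar^-1 and solving on 0 < X < 1: X = 0.649.
Then n_A = 0.325, n_T = 0.675, so y_A = 0.480.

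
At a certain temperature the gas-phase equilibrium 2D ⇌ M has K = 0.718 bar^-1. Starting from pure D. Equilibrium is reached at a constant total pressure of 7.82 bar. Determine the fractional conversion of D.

X = 0.794

Basis: 1 mol D initially; let X = conversion of D. Extent ξ = 0.5X.
Species balance: n_D = 1 − X; n_M = 0.5X.
Summing: n_T = 1 − 0.5X.
y_i = n_i/n_T, p_i = y_i·P. K = p_M / (p_D^2).
Setting this equal to 0.718 bar^-1 and taking the physical root (0 < X < 1) gives X = 0.794.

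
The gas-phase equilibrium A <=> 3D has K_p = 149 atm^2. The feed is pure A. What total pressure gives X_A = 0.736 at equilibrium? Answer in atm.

P = 4.73 atm

Take 1 mol A as basis and let X be its fractional conversion, so ξ = X.
At extent ξ: n_A = 1 − X; n_D = 3X.
n_T = Σnᵢ = 1 + 2X.
K_p = p_D^3 / (p_A) with p_i = (n_i/n_T)·P.
At X = 0.736: the mole-fraction product g(X) = Π y_i^ν_i = 6.673. Since K_p = g(X)·P^{2}, P = (K_p/g)^(1/2) = (149/6.673)^(1/2) = 4.73 atm.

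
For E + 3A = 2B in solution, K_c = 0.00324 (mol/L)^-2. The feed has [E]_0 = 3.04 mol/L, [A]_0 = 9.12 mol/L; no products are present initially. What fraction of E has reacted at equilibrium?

Let X = conversion of E; extent ξ = 3.04·X mol/L.
Concentrations: [E] = 3.04 − 3.04X; [A] = 9.12 − 9.12X; [B] = 6.08X.
K_c = [B]^2 / ([E] [A]^3).
Solving K_c = 0.00324 for X ∈ (0,1): X = 0.252.

X = 0.252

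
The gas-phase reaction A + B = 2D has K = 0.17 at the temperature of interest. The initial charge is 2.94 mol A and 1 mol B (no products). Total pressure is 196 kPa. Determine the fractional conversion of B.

Take 1 mol B as basis and let X be its fractional conversion, so ξ = X.
Moles: n_A = 2.94 − X; n_B = 1 − X; n_D = 2X.
n_T stays at 3.94 (no change in mole number).
With p_i = (n_i/n_T)P, K = p_D^2 / (p_A p_B).
Equating to 0.17 and solving on 0 < X < 1: X = 0.284.

X = 0.284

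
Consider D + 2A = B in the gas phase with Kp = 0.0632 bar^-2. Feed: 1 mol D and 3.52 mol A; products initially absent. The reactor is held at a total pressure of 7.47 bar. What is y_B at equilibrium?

y_B = 0.193

Basis: 1 mol D initially; let X = conversion of D. Extent ξ = X.
Moles: n_D = 1 − X; n_A = 3.52 − 2X; n_B = X.
Summing: n_T = 4.52 − 2X.
y_i = n_i/n_T, p_i = y_i·P. Kp = p_B / (p_D p_A^2).
Equating to 0.0632 bar^-2 and solving on 0 < X < 1: X = 0.629.
Then n_B = 0.629, n_T = 3.26, so y_B = 0.193.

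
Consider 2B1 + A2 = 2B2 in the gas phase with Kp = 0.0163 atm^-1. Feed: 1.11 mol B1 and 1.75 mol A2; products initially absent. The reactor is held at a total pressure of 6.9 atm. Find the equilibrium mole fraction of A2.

y_A2 = 0.596

Take 1.11 mol B1 as basis and let X be its fractional conversion, so ξ = 0.555X.
Species balance: n_B1 = 1.11 − 1.11X; n_A2 = 1.75 − 0.555X; n_B2 = 1.11X.
Summing: n_T = 2.86 − 0.555X.
y_i = n_i/n_T, p_i = y_i·P. Kp = p_B2^2 / (p_B1^2 p_A2).
Substituting and setting equal to 0.0163 atm^-1 gives a polynomial in X; the root in (0,1) is X = 0.206.
Then n_A2 = 1.64, n_T = 2.75, so y_A2 = 0.596.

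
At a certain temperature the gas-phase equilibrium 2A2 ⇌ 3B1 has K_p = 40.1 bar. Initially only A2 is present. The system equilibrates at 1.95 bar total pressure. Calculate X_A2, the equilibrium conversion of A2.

X = 0.768

Basis: 1 mol A2 initially; let X = conversion of A2. Extent ξ = 0.5X.
At extent ξ: n_A2 = 1 − X; n_B1 = 1.5X.
n_T = Σnᵢ = 1 + 0.5X.
Mole fractions y_i = n_i/n_T; K_p = p_B1^3 / (p_A2^2) with p_i = y_i·P.
This yields a degree-3 equation in X; solving on (0,1), X = 0.768.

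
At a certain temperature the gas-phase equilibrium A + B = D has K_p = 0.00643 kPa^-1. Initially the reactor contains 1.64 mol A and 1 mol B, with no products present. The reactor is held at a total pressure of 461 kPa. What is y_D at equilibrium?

y_D = 0.295

Let X = conversion of B (basis 1 mol B); extent of reaction ξ = X.
Species balance: n_A = 1.64 − X; n_B = 1 − X; n_D = X.
Summing: n_T = 2.64 − X.
With p_i = (n_i/n_T)P, K_p = p_D / (p_A p_B).
Equating to 0.00643 kPa^-1 and solving on 0 < X < 1: X = 0.602.
Then n_D = 0.602, n_T = 2.04, so y_D = 0.295.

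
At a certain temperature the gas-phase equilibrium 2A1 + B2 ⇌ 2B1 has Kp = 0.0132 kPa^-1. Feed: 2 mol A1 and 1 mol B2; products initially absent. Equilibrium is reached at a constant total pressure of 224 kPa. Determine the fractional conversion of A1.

Take 2 mol A1 as basis and let X be its fractional conversion, so ξ = X.
Mole table: n_A1 = 2 − 2X; n_B2 = 1 − X; n_B1 = 2X.
n_T = Σnᵢ = 3 − X.
y_i = n_i/n_T, p_i = y_i·P. Kp = p_B1^2 / (p_A1^2 p_B2).
This yields a degree-3 equation in X; solving on (0,1), X = 0.445.

X = 0.445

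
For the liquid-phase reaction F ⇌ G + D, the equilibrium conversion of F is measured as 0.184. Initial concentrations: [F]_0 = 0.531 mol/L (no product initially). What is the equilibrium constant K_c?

Let X = conversion of F.
Concentrations: [F] = 0.531 − 0.531X; [G] = 0.531X; [D] = 0.531X.
At X = 0.184: [F] = 0.433, [G] = 0.0977, [D] = 0.0977.
K_c = [G] [D] / ([F]) = 0.022 mol/L.

K_c = 0.022 mol/L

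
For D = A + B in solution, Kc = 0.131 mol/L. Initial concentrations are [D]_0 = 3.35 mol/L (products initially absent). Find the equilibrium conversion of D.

X = 0.179

Let X = conversion of D; extent ξ = 3.35·X mol/L.
Concentrations: [D] = 3.35 − 3.35X; [A] = 3.35X; [B] = 3.35X.
Kc = [A] [B] / ([D]).
Solving Kc = 0.131 for X ∈ (0,1): X = 0.179.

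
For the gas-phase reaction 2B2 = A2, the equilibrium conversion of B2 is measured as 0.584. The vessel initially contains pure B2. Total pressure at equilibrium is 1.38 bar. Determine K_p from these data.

Let X = conversion of B2 (basis 1 mol B2); extent of reaction ξ = 0.5X.
At extent ξ: n_B2 = 1 − X; n_A2 = 0.5X.
Summing: n_T = 1 − 0.5X.
At X = 0.584: n_B2 = 0.416, n_A2 = 0.292, n_T = 0.708.
p_i = (n_i/n_T)·P. K_p = p_A2 / (p_B2^2) = 0.866 bar^-1.

K_p = 0.866 bar^-1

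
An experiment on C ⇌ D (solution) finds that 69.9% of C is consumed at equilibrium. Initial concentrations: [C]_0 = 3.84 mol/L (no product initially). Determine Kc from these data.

Let X = conversion of C.
Concentrations: [C] = 3.84 − 3.84X; [D] = 3.84X.
At X = 0.699: [C] = 1.16, [D] = 2.68.
Kc = [D] / ([C]) = 2.32.

Kc = 2.32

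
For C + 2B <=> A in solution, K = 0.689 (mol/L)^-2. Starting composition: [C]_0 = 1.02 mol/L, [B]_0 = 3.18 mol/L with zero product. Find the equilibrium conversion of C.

Let X = conversion of C; extent ξ = 1.02·X mol/L.
Concentrations: [C] = 1.02 − 1.02X; [B] = 3.18 − 2.04X; [A] = 1.02X.
K = [A] / ([C] [B]^2).
This equals 0.689 at X = 0.686 (the root in 0 < X < 1).

X = 0.686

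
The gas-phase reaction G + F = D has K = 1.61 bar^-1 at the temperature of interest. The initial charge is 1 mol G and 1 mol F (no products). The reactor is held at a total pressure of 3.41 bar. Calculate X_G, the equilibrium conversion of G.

Let X = conversion of G (basis 1 mol G); extent of reaction ξ = X.
Species balance: n_G = 1 − X; n_F = 1 − X; n_D = X.
Total moles n_T = 2 − X.
y_i = n_i/n_T, p_i = y_i·P. K = p_D / (p_G p_F).
This yields a degree-2 equation in X; solving on (0,1), X = 0.607.

X = 0.607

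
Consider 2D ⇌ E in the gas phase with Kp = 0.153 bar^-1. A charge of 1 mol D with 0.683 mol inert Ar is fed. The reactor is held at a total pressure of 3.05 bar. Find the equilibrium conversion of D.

X = 0.299

Let X = conversion of D (basis 1 mol D); extent of reaction ξ = 0.5X.
Species balance: n_D = 1 − X; n_E = 0.5X; n_I = 0.683 (inert).
n_T = Σnᵢ = 1.68 − 0.5X.
Mole fractions y_i = n_i/n_T; Kp = p_E / (p_D^2) with p_i = y_i·P.
Equating to 0.153 bar^-1 and solving on 0 < X < 1: X = 0.299.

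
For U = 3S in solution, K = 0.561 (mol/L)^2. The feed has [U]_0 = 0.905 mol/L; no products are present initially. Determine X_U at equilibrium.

Let X = conversion of U; extent ξ = 0.905·X mol/L.
Concentrations: [U] = 0.905 − 0.905X; [S] = 2.71X.
K = [S]^3 / ([U]).
Equating to 0.561 (mol/L)^2: the physical root is X = 0.265.

X = 0.265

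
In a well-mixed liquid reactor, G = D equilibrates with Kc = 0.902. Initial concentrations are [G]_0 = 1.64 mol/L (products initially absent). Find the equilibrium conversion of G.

Let X = conversion of G; extent ξ = 1.64·X mol/L.
Concentrations: [G] = 1.64 − 1.64X; [D] = 1.64X.
Kc = [D] / ([G]).
Solving Kc = 0.902 for X ∈ (0,1): X = 0.474.

X = 0.474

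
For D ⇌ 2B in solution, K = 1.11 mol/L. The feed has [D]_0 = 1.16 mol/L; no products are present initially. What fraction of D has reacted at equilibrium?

Let X = conversion of D; extent ξ = 1.16·X mol/L.
Concentrations: [D] = 1.16 − 1.16X; [B] = 2.32X.
K = [B]^2 / ([D]).
Setting equal to 1.11 and solving for X on (0,1) gives X = 0.384.

X = 0.384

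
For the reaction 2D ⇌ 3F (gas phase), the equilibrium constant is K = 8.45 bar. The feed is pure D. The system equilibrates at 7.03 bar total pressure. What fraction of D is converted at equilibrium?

X = 0.488

Basis: 1 mol D initially; let X = conversion of D. Extent ξ = 0.5X.
Mole table: n_D = 1 − X; n_F = 1.5X.
Summing: n_T = 1 + 0.5X.
Mole fractions y_i = n_i/n_T; K = p_F^3 / (p_D^2) with p_i = y_i·P.
Substituting and setting equal to 8.45 bar gives a polynomial in X; the root in (0,1) is X = 0.488.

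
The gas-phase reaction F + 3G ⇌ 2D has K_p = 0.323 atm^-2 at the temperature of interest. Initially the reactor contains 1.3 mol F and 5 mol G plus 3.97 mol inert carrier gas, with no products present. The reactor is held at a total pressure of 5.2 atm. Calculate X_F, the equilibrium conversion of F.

X = 0.518

Basis: 1.3 mol F initially; let X = conversion of F. Extent ξ = 1.3X.
Mole table: n_F = 1.3 − 1.3X; n_G = 5 − 3.9X; n_D = 2.6X; n_I = 3.97 (inert).
n_T = Σnᵢ = 10.3 − 2.6X.
Mole fractions y_i = n_i/n_T; K_p = p_D^2 / (p_F p_G^3) with p_i = y_i·P.
Setting this equal to 0.323 atm^-2 and taking the physical root (0 < X < 1) gives X = 0.518.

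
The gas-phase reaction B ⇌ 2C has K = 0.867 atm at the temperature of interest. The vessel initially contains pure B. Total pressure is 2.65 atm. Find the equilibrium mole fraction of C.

Take 1 mol B as basis and let X be its fractional conversion, so ξ = X.
Species balance: n_B = 1 − X; n_C = 2X.
Summing: n_T = 1 + X.
y_i = n_i/n_T, p_i = y_i·P. K = p_C^2 / (p_B).
Setting this equal to 0.867 atm and taking the physical root (0 < X < 1) gives X = 0.275.
Then n_C = 0.55, n_T = 1.27, so y_C = 0.431.

y_C = 0.431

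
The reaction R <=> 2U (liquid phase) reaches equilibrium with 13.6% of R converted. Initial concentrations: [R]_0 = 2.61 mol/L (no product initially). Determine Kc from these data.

Let X = conversion of R.
Concentrations: [R] = 2.61 − 2.61X; [U] = 5.22X.
At X = 0.136: [R] = 2.26, [U] = 0.71.
Kc = [U]^2 / ([R]) = 0.223 mol/L.

Kc = 0.223 mol/L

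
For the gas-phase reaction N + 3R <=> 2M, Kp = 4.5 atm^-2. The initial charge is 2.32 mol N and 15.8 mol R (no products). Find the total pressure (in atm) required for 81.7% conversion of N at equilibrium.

P = 1.22 atm

Basis: 2.32 mol N initially; let X = conversion of N. Extent ξ = 2.32X.
Mole table: n_N = 2.32 − 2.32X; n_R = 15.8 − 6.96X; n_M = 4.64X.
n_T = Σnᵢ = 18.1 − 4.64X.
Kp = p_M^2 / (p_N p_R^3) with p_i = (n_i/n_T)·P.
At X = 0.817: the mole-fraction product g(X) = Π y_i^ν_i = 6.718. Since Kp = g(X)·P^{-2}, P = (g/Kp)^(1/2) = (6.718/4.5)^(1/2) = 1.22 atm.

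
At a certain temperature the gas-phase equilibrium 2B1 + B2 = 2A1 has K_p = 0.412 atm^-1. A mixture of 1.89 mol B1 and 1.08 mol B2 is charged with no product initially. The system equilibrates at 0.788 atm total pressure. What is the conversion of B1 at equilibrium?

X = 0.241

Take 1.89 mol B1 as basis and let X be its fractional conversion, so ξ = 0.945X.
At extent ξ: n_B1 = 1.89 − 1.89X; n_B2 = 1.08 − 0.945X; n_A1 = 1.89X.
Summing: n_T = 2.97 − 0.945X.
y_i = n_i/n_T, p_i = y_i·P. K_p = p_A1^2 / (p_B1^2 p_B2).
Substituting and setting equal to 0.412 atm^-1 gives a polynomial in X; the root in (0,1) is X = 0.241.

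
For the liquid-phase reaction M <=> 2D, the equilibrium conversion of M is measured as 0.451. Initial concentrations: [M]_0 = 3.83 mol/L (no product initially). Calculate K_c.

Let X = conversion of M.
Concentrations: [M] = 3.83 − 3.83X; [D] = 7.66X.
At X = 0.451: [M] = 2.1, [D] = 3.45.
K_c = [D]^2 / ([M]) = 5.68 mol/L.

K_c = 5.68 mol/L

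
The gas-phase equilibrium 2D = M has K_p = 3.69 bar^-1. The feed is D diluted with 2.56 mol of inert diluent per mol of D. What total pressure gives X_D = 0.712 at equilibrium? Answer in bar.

Take 1 mol D as basis and let X be its fractional conversion, so ξ = 0.5X.
Moles: n_D = 1 − X; n_M = 0.5X; n_I = 2.56 (inert).
Summing: n_T = 3.56 − 0.5X.
K_p = p_M / (p_D^2) with p_i = (n_i/n_T)·P.
At X = 0.712: the mole-fraction product g(X) = Π y_i^ν_i = 13.75. Since K_p = g(X)·P^{-1}, P = (g/K_p)^(1/1) = (13.75/3.69)^(1/1) = 3.73 bar.

P = 3.73 bar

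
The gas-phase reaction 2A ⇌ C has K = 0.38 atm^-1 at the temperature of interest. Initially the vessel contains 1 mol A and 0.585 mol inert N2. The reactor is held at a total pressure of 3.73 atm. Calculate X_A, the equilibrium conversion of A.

Let X = conversion of A (basis 1 mol A); extent of reaction ξ = 0.5X.
Species balance: n_A = 1 − X; n_C = 0.5X; n_I = 0.585 (inert).
Total moles n_T = 1.58 − 0.5X.
y_i = n_i/n_T, p_i = y_i·P. K = p_C / (p_A^2).
Substituting and setting equal to 0.38 atm^-1 gives a polynomial in X; the root in (0,1) is X = 0.511.

X = 0.511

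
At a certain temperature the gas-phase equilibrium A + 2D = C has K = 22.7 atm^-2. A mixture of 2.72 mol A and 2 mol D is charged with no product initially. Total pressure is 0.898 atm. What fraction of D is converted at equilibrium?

Basis: 2 mol D initially; let X = conversion of D. Extent ξ = X.
Species balance: n_A = 2.72 − X; n_D = 2 − 2X; n_C = X.
Total moles n_T = 4.72 − 2X.
Mole fractions y_i = n_i/n_T; K = p_C / (p_A p_D^2) with p_i = y_i·P.
Substituting and setting equal to 22.7 atm^-2 gives a polynomial in X; the root in (0,1) is X = 0.767.

X = 0.767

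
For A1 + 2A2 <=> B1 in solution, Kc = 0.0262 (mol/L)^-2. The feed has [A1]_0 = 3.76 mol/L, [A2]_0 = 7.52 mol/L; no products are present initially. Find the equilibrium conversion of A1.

X = 0.370

Let X = conversion of A1; extent ξ = 3.76·X mol/L.
Concentrations: [A1] = 3.76 − 3.76X; [A2] = 7.52 − 7.52X; [B1] = 3.76X.
Kc = [B1] / ([A1] [A2]^2).
Equating to 0.0262 (mol/L)^-2: the physical root is X = 0.370.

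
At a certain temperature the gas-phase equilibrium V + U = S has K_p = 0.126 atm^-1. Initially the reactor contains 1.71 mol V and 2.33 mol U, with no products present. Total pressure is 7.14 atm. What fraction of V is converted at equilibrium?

X = 0.315

Take 1.71 mol V as basis and let X be its fractional conversion, so ξ = 1.71X.
Moles: n_V = 1.71 − 1.71X; n_U = 2.33 − 1.71X; n_S = 1.71X.
n_T = Σnᵢ = 4.04 − 1.71X.
y_i = n_i/n_T, p_i = y_i·P. K_p = p_S / (p_V p_U).
Setting this equal to 0.126 atm^-1 and taking the physical root (0 < X < 1) gives X = 0.315.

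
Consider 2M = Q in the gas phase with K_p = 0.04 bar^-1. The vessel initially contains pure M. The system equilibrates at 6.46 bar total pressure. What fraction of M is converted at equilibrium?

X = 0.299

Basis: 1 mol M initially; let X = conversion of M. Extent ξ = 0.5X.
At extent ξ: n_M = 1 − X; n_Q = 0.5X.
Total moles n_T = 1 − 0.5X.
y_i = n_i/n_T, p_i = y_i·P. K_p = p_Q / (p_M^2).
Substituting and setting equal to 0.04 bar^-1 gives a polynomial in X; the root in (0,1) is X = 0.299.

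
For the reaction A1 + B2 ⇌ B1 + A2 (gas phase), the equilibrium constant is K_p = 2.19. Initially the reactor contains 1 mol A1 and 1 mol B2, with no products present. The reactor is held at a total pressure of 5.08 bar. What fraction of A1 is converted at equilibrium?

Basis: 1 mol A1 initially; let X = conversion of A1. Extent ξ = X.
Mole table: n_A1 = 1 − X; n_B2 = 1 − X; n_B1 = X; n_A2 = X.
n_T stays at 2 (no change in mole number).
Mole fractions y_i = n_i/n_T; K_p = p_B1 p_A2 / (p_A1 p_B2) with p_i = y_i·P.
Substituting and setting equal to 2.19 gives a polynomial in X; the root in (0,1) is X = 0.597.

X = 0.597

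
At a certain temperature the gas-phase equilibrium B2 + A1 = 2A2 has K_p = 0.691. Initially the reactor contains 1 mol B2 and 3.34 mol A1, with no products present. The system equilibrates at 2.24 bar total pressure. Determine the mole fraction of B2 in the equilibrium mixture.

Basis: 1 mol B2 initially; let X = conversion of B2. Extent ξ = X.
Mole table: n_B2 = 1 − X; n_A1 = 3.34 − X; n_A2 = 2X.
Total moles n_T = 4.34 (Δν = 0, constant).
y_i = n_i/n_T, p_i = y_i·P. K_p = p_A2^2 / (p_B2 p_A1).
Equating to 0.691 and solving on 0 < X < 1: X = 0.497.
Then n_B2 = 0.503, n_T = 4.34, so y_B2 = 0.116.

y_B2 = 0.116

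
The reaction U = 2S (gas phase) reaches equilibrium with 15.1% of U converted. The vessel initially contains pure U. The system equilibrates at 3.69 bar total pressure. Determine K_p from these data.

Basis: 1 mol U initially; let X = conversion of U. Extent ξ = X.
Moles: n_U = 1 − X; n_S = 2X.
n_T = Σnᵢ = 1 + X.
At X = 0.151: n_U = 0.849, n_S = 0.302, n_T = 1.15.
p_i = (n_i/n_T)·P. K_p = p_S^2 / (p_U) = 0.344 bar.

K_p = 0.344 bar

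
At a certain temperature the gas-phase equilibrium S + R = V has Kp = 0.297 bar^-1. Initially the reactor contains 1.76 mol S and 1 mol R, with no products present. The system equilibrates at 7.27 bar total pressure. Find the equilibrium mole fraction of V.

Take 1 mol R as basis and let X be its fractional conversion, so ξ = X.
Species balance: n_S = 1.76 − X; n_R = 1 − X; n_V = X.
n_T = Σnᵢ = 2.76 − X.
y_i = n_i/n_T, p_i = y_i·P. Kp = p_V / (p_S p_R).
This yields a degree-2 equation in X; solving on (0,1), X = 0.542.
Then n_V = 0.542, n_T = 2.22, so y_V = 0.245.

y_V = 0.245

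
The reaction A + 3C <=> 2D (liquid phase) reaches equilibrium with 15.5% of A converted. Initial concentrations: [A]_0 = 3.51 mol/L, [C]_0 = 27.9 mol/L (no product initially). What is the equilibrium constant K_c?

K_c = 2.2e-05 (mol/L)^-2

Let X = conversion of A.
Concentrations: [A] = 3.51 − 3.51X; [C] = 27.9 − 10.5X; [D] = 7.02X.
At X = 0.155: [A] = 2.97, [C] = 26.3, [D] = 1.09.
K_c = [D]^2 / ([A] [C]^3) = 2.2e-05 (mol/L)^-2.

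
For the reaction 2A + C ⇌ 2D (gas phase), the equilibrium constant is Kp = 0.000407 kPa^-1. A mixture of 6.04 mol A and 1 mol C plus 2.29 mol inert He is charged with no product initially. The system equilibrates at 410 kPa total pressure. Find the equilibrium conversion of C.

X = 0.307

Let X = conversion of C (basis 1 mol C); extent of reaction ξ = X.
At extent ξ: n_A = 6.04 − 2X; n_C = 1 − X; n_D = 2X; n_I = 2.29 (inert).
Total moles n_T = 9.33 − X.
With p_i = (n_i/n_T)P, Kp = p_D^2 / (p_A^2 p_C).
This yields a degree-3 equation in X; solving on (0,1), X = 0.307.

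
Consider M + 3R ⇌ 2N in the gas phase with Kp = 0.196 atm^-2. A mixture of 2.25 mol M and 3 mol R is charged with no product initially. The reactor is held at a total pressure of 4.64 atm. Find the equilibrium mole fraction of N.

y_N = 0.255

Basis: 3 mol R initially; let X = conversion of R. Extent ξ = X.
At extent ξ: n_M = 2.25 − X; n_R = 3 − 3X; n_N = 2X.
Summing: n_T = 5.25 − 2X.
With p_i = (n_i/n_T)P, Kp = p_N^2 / (p_M p_R^3).
Equating to 0.196 atm^-2 and solving on 0 < X < 1: X = 0.533.
Then n_N = 1.07, n_T = 4.18, so y_N = 0.255.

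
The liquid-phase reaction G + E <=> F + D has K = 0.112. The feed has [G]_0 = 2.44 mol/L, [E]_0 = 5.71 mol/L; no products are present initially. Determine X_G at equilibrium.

X = 0.372

Let X = conversion of G; extent ξ = 2.44·X mol/L.
Concentrations: [G] = 2.44 − 2.44X; [E] = 5.71 − 2.44X; [F] = 2.44X; [D] = 2.44X.
K = [F] [D] / ([G] [E]).
Solving K = 0.112 for X ∈ (0,1): X = 0.372.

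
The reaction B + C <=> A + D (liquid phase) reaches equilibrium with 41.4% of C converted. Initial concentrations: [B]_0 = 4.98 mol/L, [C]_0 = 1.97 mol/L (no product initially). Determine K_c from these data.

Let X = conversion of C.
Concentrations: [B] = 4.98 − 1.97X; [C] = 1.97 − 1.97X; [A] = 1.97X; [D] = 1.97X.
At X = 0.414: [B] = 4.16, [C] = 1.15, [A] = 0.816, [D] = 0.816.
K_c = [A] [D] / ([B] [C]) = 0.138.

K_c = 0.138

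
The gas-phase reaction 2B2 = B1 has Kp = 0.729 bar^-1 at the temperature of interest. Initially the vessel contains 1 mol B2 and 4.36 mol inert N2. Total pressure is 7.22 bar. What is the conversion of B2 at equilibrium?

X = 0.505

Take 1 mol B2 as basis and let X be its fractional conversion, so ξ = 0.5X.
At extent ξ: n_B2 = 1 − X; n_B1 = 0.5X; n_I = 4.36 (inert).
Summing: n_T = 5.36 − 0.5X.
Mole fractions y_i = n_i/n_T; Kp = p_B1 / (p_B2^2) with p_i = y_i·P.
Substituting and setting equal to 0.729 bar^-1 gives a polynomial in X; the root in (0,1) is X = 0.505.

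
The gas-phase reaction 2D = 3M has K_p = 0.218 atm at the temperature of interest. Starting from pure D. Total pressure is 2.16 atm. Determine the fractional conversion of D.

X = 0.264

Basis: 1 mol D initially; let X = conversion of D. Extent ξ = 0.5X.
Mole table: n_D = 1 − X; n_M = 1.5X.
Summing: n_T = 1 + 0.5X.
y_i = n_i/n_T, p_i = y_i·P. K_p = p_M^3 / (p_D^2).
This yields a degree-3 equation in X; solving on (0,1), X = 0.264.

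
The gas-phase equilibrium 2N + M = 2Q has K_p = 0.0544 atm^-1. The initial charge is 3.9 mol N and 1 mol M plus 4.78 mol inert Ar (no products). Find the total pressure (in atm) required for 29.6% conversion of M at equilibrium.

Let X = conversion of M (basis 1 mol M); extent of reaction ξ = X.
Moles: n_N = 3.9 − 2X; n_M = 1 − X; n_Q = 2X; n_I = 4.78 (inert).
n_T = Σnᵢ = 9.68 − X.
K_p = p_Q^2 / (p_N^2 p_M) with p_i = (n_i/n_T)·P.
At X = 0.296: the mole-fraction product g(X) = Π y_i^ν_i = 0.4269. Since K_p = g(X)·P^{-1}, P = (g/K_p)^(1/1) = (0.4269/0.0544)^(1/1) = 7.85 atm.

P = 7.85 atm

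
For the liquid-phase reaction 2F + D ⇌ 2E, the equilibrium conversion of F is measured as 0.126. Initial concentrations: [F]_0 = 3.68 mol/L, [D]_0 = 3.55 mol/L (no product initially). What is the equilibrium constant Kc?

Kc = 0.00626 L/mol

Let X = conversion of F.
Concentrations: [F] = 3.68 − 3.68X; [D] = 3.55 − 1.84X; [E] = 3.68X.
At X = 0.126: [F] = 3.22, [D] = 3.32, [E] = 0.464.
Kc = [E]^2 / ([F]^2 [D]) = 0.00626 L/mol.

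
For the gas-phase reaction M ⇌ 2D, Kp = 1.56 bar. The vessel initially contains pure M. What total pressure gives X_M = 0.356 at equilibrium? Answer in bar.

P = 2.69 bar

Basis: 1 mol M initially; let X = conversion of M. Extent ξ = X.
Species balance: n_M = 1 − X; n_D = 2X.
Summing: n_T = 1 + X.
Kp = p_D^2 / (p_M) with p_i = (n_i/n_T)·P.
At X = 0.356: the mole-fraction product g(X) = Π y_i^ν_i = 0.5805. Since Kp = g(X)·P^{1}, P = (Kp/g)^(1/1) = (1.56/0.5805)^(1/1) = 2.69 bar.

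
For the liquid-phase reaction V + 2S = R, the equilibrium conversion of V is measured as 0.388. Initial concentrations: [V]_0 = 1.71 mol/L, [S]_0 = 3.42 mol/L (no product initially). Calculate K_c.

Let X = conversion of V.
Concentrations: [V] = 1.71 − 1.71X; [S] = 3.42 − 3.42X; [R] = 1.71X.
At X = 0.388: [V] = 1.05, [S] = 2.09, [R] = 0.663.
K_c = [R] / ([V] [S]^2) = 0.145 (mol/L)^-2.

K_c = 0.145 (mol/L)^-2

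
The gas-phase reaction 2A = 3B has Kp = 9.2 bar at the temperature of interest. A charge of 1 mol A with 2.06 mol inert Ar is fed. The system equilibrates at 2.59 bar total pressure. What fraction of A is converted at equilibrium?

X = 0.694

Let X = conversion of A (basis 1 mol A); extent of reaction ξ = 0.5X.
At extent ξ: n_A = 1 − X; n_B = 1.5X; n_I = 2.06 (inert).
n_T = Σnᵢ = 3.06 + 0.5X.
Mole fractions y_i = n_i/n_T; Kp = p_B^3 / (p_A^2) with p_i = y_i·P.
Substituting and setting equal to 9.2 bar gives a polynomial in X; the root in (0,1) is X = 0.694.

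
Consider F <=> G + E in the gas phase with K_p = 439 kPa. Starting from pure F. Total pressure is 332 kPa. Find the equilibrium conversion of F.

X = 0.755

Basis: 1 mol F initially; let X = conversion of F. Extent ξ = X.
Moles: n_F = 1 − X; n_G = X; n_E = X.
n_T = Σnᵢ = 1 + X.
y_i = n_i/n_T, p_i = y_i·P. K_p = p_G p_E / (p_F).
Setting this equal to 439 kPa and taking the physical root (0 < X < 1) gives X = 0.755.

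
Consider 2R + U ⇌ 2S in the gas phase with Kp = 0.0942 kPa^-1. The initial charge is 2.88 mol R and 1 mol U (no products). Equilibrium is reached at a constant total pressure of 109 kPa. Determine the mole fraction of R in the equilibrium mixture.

y_R = 0.461

Basis: 1 mol U initially; let X = conversion of U. Extent ξ = X.
Species balance: n_R = 2.88 − 2X; n_U = 1 − X; n_S = 2X.
Summing: n_T = 3.88 − X.
Mole fractions y_i = n_i/n_T; Kp = p_S^2 / (p_R^2 p_U) with p_i = y_i·P.
Equating to 0.0942 kPa^-1 and solving on 0 < X < 1: X = 0.709.
Then n_R = 1.46, n_T = 3.17, so y_R = 0.461.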